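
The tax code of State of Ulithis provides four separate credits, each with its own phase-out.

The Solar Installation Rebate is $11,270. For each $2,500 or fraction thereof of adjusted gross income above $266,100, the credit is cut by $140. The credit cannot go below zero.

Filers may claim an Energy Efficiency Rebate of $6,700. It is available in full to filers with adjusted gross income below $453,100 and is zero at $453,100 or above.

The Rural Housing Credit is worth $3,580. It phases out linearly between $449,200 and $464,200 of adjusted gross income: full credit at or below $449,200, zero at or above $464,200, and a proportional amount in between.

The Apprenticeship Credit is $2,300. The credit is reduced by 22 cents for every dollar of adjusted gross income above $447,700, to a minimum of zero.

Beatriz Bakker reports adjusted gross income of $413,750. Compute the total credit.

Solar Installation Rebate: income exceeds $266,100 by $147,650, which is 60 full-or-partial $2,500 increments; reduction = 60 × $140 = $8,400, leaving $2,870.
Energy Efficiency Rebate: $413,750 is below the $453,100 cutoff, so the full $6,700 applies.
Rural Housing Credit: $413,750 is at or below the $449,200 threshold, so the full $3,580 applies.
Apprenticeship Credit: $413,750 is at or below the $447,700 threshold, so the full $2,300 applies.
Total: $2,870 + $6,700 + $3,580 + $2,300 = $15,450.

$15,450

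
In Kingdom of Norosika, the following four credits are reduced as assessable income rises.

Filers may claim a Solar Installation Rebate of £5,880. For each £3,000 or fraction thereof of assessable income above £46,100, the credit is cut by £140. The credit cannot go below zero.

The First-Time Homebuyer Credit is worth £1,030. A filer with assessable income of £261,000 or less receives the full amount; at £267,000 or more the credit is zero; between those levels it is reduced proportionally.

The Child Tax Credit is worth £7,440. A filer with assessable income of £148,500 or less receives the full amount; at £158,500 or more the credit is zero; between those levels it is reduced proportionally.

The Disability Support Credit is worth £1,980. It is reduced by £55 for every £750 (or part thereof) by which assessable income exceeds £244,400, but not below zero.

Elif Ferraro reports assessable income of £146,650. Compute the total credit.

£11,570

Solar Installation Rebate: income exceeds £46,100 by £100,550, which is 34 full-or-partial £3,000 increments; reduction = 34 × £140 = £4,760, leaving £1,120.
First-Time Homebuyer Credit: £146,650 is at or below the £261,000 threshold, so the full £1,030 applies.
Child Tax Credit: £146,650 is at or below the £148,500 threshold, so the full £7,440 applies.
Disability Support Credit: £146,650 is at or below the £244,400 threshold, so the full £1,980 applies.
Total: £1,120 + £1,030 + £7,440 + £1,980 = £11,570.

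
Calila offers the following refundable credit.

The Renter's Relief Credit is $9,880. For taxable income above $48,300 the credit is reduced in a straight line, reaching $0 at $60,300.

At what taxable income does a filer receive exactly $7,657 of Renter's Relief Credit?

$7,657 is 7,657/9,880 of the full $9,880, so 2,223/9,880 of the $12,000 range has been used: income = $48,300 + $12,000 × 2,223/9,880 = $51,000.

$51,000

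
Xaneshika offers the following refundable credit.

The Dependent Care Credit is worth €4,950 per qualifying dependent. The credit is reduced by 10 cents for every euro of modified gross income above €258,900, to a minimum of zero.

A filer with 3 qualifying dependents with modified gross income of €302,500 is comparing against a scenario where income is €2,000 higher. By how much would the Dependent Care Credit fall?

€200

At €302,500 — base = 3 × €4,950 = €14,850. 10% of the €43,600 excess over €258,900 is €4,360; credit = €14,850 − €4,360 = €10,490.
At €304,500 — base = 3 × €4,950 = €14,850. 10% of the €45,600 excess over €258,900 is €4,560; credit = €14,850 − €4,560 = €10,290.
Lost: €10,490 − €10,290 = €200.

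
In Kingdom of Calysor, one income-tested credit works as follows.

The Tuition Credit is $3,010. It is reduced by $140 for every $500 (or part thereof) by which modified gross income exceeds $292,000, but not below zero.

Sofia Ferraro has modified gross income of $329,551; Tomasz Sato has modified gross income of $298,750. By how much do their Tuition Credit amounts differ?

$1,050

Sofia ($329,551): Tuition Credit: income exceeds $292,000 by $37,551 → 76 increments × $140 = $10,640 ≥ base, so the credit is $0.
Tomasz ($298,750): Tuition Credit: income exceeds $292,000 by $6,750, which is 14 full-or-partial $500 increments; reduction = 14 × $140 = $1,960, leaving $1,050.
Difference: |$0 − $1,050| = $1,050.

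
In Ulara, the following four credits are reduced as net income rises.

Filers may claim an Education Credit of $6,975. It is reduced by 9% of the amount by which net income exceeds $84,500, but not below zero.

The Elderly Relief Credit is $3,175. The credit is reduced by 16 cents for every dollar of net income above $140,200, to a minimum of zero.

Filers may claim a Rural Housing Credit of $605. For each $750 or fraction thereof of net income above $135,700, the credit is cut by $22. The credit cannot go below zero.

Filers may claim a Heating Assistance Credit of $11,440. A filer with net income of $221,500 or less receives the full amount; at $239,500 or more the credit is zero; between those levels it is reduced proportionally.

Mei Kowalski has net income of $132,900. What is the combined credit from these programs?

Education Credit: 9% of the $48,400 excess over $84,500 is $4,356; credit = $6,975 − $4,356 = $2,619.
Elderly Relief Credit: $132,900 is at or below the $140,200 threshold, so the full $3,175 applies.
Rural Housing Credit: $132,900 is at or below the $135,700 threshold, so the full $605 applies.
Heating Assistance Credit: $132,900 is at or below the $221,500 threshold, so the full $11,440 applies.
Total: $2,619 + $3,175 + $605 + $11,440 = $17,839.

$17,839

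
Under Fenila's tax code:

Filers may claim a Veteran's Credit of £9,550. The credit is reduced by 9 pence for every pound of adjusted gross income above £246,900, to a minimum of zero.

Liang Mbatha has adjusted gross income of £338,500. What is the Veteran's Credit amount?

Veteran's Credit: 9% of the £91,600 excess over £246,900 is £8,244; credit = £9,550 − £8,244 = £1,306.

£1,306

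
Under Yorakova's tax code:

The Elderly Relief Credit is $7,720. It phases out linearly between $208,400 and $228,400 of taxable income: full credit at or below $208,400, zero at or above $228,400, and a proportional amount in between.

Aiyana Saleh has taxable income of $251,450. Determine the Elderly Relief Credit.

Elderly Relief Credit: $251,450 is at or above $228,400, so the credit is $0.

$0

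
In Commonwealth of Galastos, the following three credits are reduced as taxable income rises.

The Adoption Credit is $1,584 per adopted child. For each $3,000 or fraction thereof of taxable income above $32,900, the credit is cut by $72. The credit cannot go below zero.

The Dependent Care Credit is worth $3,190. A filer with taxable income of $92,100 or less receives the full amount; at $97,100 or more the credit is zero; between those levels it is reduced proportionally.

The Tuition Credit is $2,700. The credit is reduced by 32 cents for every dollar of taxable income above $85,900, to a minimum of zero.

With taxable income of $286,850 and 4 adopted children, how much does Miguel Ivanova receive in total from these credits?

$216

Adoption Credit: base = 4 × $1,584 = $6,336. income exceeds $32,900 by $253,950, which is 85 full-or-partial $3,000 increments; reduction = 85 × $72 = $6,120, leaving $216.
Dependent Care Credit: $286,850 is at or above $97,100, so the credit is $0.
Tuition Credit: 32% of the $200,950 excess over $85,900 is $64,304 ≥ base, so the credit is $0.
Total: $216 + $0 + $0 = $216.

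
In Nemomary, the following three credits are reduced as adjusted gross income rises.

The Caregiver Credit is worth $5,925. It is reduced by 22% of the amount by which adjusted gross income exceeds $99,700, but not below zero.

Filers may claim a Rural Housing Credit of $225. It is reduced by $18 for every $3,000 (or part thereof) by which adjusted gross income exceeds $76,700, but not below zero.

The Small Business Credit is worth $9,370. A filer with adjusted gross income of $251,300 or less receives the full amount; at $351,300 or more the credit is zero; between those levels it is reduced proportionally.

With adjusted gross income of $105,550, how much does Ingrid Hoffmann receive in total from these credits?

$14,053

Caregiver Credit: 22% of the $5,850 excess over $99,700 is $1,287; credit = $5,925 − $1,287 = $4,638.
Rural Housing Credit: income exceeds $76,700 by $28,850, which is 10 full-or-partial $3,000 increments; reduction = 10 × $18 = $180, leaving $45.
Small Business Credit: $105,550 is at or below the $251,300 threshold, so the full $9,370 applies.
Total: $4,638 + $45 + $9,370 = $14,053.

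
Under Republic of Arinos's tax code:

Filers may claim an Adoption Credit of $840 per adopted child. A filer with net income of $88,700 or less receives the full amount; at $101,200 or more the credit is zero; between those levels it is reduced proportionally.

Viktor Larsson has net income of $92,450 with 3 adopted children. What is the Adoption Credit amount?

$1,764

Adoption Credit: base = 3 × $840 = $2,520. $92,450 is $3,750 into a $12,500 phase-out range, leaving 8,750/12,500 of the credit: $2,520 × 8,750/12,500 = $1,764.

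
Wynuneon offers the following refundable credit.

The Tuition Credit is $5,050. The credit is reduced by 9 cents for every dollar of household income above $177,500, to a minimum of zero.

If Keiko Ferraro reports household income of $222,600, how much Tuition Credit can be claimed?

$991

Tuition Credit: 9% of the $45,100 excess over $177,500 is $4,059; credit = $5,050 − $4,059 = $991.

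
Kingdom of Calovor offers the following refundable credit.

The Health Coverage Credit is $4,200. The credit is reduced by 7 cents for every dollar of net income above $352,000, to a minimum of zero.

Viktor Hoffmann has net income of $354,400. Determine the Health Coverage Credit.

Health Coverage Credit: 7% of the $2,400 excess over $352,000 is $168; credit = $4,200 − $168 = $4,032.

$4,032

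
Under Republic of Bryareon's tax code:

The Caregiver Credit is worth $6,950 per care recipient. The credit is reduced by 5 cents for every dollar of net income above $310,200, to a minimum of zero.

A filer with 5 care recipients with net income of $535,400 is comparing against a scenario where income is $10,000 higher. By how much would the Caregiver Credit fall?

At $535,400 — base = 5 × $6,950 = $34,750. 5% of the $225,200 excess over $310,200 is $11,260; credit = $34,750 − $11,260 = $23,490.
At $545,400 — base = 5 × $6,950 = $34,750. 5% of the $235,200 excess over $310,200 is $11,760; credit = $34,750 − $11,760 = $22,990.
Lost: $23,490 − $22,990 = $500.

$500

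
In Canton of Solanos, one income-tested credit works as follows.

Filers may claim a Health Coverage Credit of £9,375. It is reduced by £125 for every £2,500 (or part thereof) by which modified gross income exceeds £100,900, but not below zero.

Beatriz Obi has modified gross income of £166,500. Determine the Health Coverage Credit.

£6,000

Health Coverage Credit: income exceeds £100,900 by £65,600, which is 27 full-or-partial £2,500 increments; reduction = 27 × £125 = £3,375, leaving £6,000.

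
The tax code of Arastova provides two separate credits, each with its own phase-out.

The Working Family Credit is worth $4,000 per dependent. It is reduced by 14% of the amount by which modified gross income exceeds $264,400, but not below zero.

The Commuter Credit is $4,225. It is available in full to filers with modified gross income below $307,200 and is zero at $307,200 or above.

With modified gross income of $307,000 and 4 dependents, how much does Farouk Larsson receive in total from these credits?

$14,261

Working Family Credit: base = 4 × $4,000 = $16,000. 14% of the $42,600 excess over $264,400 is $5,964; credit = $16,000 − $5,964 = $10,036.
Commuter Credit: $307,000 is below the $307,200 cutoff, so the full $4,225 applies.
Total: $10,036 + $4,225 = $14,261.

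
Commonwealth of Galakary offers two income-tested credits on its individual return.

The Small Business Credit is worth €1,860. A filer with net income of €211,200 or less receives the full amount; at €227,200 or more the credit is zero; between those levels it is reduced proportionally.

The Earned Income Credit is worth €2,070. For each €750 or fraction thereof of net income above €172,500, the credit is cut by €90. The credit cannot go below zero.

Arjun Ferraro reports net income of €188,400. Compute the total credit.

Small Business Credit: €188,400 is at or below the €211,200 threshold, so the full €1,860 applies.
Earned Income Credit: income exceeds €172,500 by €15,900, which is 22 full-or-partial €750 increments; reduction = 22 × €90 = €1,980, leaving €90.
Total: €1,860 + €90 = €1,950.

€1,950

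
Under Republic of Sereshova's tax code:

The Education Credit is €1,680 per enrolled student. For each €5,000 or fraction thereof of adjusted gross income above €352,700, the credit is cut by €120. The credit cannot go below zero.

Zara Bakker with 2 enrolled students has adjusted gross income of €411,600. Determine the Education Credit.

€1,920

Education Credit: base = 2 × €1,680 = €3,360. income exceeds €352,700 by €58,900, which is 12 full-or-partial €5,000 increments; reduction = 12 × €120 = €1,440, leaving €1,920.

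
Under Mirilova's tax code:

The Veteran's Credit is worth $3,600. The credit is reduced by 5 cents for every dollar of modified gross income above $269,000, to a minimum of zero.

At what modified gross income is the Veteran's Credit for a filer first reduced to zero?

The credit falls by 5% of each dollar above $269,000, so it reaches zero when the excess is $3,600 / 5% = $72,000: income = $269,000 + $72,000 = $341,000.

$341,000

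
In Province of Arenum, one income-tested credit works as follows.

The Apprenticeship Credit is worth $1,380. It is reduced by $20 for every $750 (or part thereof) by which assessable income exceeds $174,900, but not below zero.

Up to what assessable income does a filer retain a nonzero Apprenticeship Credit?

$225,900

After 68 increments the reduction is 68 × $20 = $1,360, leaving $20; one more increment wipes it out. Increment 68 ends at excess 68 × $750 = $51,000, so the highest qualifying income is $174,900 + $51,000 = $225,900.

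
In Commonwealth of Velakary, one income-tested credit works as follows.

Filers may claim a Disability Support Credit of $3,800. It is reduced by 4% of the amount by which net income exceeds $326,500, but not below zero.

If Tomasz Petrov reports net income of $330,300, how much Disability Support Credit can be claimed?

Disability Support Credit: 4% of the $3,800 excess over $326,500 is $152; credit = $3,800 − $152 = $3,648.

$3,648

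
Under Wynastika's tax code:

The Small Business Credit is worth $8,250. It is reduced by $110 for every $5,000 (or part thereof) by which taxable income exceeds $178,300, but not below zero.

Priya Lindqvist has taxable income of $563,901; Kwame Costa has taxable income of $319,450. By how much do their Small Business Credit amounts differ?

$5,060

Priya ($563,901): Small Business Credit: income exceeds $178,300 by $385,601 → 78 increments × $110 = $8,580 ≥ base, so the credit is $0.
Kwame ($319,450): Small Business Credit: income exceeds $178,300 by $141,150, which is 29 full-or-partial $5,000 increments; reduction = 29 × $110 = $3,190, leaving $5,060.
Difference: |$0 − $5,060| = $5,060.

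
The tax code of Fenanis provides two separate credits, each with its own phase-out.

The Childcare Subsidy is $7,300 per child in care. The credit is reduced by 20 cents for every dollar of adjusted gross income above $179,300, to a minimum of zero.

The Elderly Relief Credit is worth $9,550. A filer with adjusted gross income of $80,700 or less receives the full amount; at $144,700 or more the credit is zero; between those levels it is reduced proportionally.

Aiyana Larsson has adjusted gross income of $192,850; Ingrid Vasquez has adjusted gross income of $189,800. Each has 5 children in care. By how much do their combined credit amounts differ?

$610

Aiyana ($192,850): Childcare Subsidy: base = 5 × $7,300 = $36,500. 20% of the $13,550 excess over $179,300 is $2,710; credit = $36,500 − $2,710 = $33,790. Elderly Relief Credit: $192,850 is at or above $144,700, so the credit is $0. total $33,790 + $0 = $33,790
Ingrid ($189,800): Childcare Subsidy: base = 5 × $7,300 = $36,500. 20% of the $10,500 excess over $179,300 is $2,100; credit = $36,500 − $2,100 = $34,400. Elderly Relief Credit: $189,800 is at or above $144,700, so the credit is $0. total $34,400 + $0 = $34,400
Difference: |$33,790 − $34,400| = $610.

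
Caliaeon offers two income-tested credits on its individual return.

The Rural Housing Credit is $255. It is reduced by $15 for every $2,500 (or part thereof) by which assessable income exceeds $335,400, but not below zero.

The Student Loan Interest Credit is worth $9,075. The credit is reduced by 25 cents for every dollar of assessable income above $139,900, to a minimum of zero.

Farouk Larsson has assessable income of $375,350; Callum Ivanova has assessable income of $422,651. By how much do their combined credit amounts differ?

$15

Farouk ($375,350): Rural Housing Credit: income exceeds $335,400 by $39,950, which is 16 full-or-partial $2,500 increments; reduction = 16 × $15 = $240, leaving $15. Student Loan Interest Credit: 25% of the $235,450 excess over $139,900 is $58,862.50 ≥ base, so the credit is $0. total $15 + $0 = $15
Callum ($422,651): Rural Housing Credit: income exceeds $335,400 by $87,251 → 35 increments × $15 = $525 ≥ base, so the credit is $0. Student Loan Interest Credit: 25% of the $282,751 excess over $139,900 is $70,687.75 ≥ base, so the credit is $0. total $0 + $0 = $0
Difference: |$15 − $0| = $15.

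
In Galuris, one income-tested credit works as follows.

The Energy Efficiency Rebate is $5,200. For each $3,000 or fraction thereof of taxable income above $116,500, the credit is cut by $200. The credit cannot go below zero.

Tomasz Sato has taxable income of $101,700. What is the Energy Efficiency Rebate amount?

$5,200

Energy Efficiency Rebate: $101,700 is at or below the $116,500 threshold, so the full $5,200 applies.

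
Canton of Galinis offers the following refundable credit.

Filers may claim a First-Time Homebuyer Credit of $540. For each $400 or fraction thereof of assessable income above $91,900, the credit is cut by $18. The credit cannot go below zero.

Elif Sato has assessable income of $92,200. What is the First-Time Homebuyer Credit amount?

$522

First-Time Homebuyer Credit: income exceeds $91,900 by $300, which is 1 full-or-partial $400 increment; reduction = 1 × $18 = $18, leaving $522.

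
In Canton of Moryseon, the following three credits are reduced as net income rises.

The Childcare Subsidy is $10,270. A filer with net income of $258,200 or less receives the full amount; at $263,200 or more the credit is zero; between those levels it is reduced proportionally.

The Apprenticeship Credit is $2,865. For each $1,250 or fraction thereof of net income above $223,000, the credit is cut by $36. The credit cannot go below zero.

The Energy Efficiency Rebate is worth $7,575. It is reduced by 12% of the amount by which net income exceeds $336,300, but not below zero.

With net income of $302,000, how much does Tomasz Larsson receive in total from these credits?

Childcare Subsidy: $302,000 is at or above $263,200, so the credit is $0.
Apprenticeship Credit: income exceeds $223,000 by $79,000, which is 64 full-or-partial $1,250 increments; reduction = 64 × $36 = $2,304, leaving $561.
Energy Efficiency Rebate: $302,000 is at or below the $336,300 threshold, so the full $7,575 applies.
Total: $0 + $561 + $7,575 = $8,136.

$8,136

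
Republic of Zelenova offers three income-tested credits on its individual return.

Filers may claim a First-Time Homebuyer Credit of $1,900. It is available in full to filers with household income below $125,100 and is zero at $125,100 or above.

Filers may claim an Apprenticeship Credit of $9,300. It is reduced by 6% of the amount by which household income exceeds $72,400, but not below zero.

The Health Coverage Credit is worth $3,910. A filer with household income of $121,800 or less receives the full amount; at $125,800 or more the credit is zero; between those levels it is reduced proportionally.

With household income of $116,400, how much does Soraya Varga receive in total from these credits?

First-Time Homebuyer Credit: $116,400 is below the $125,100 cutoff, so the full $1,900 applies.
Apprenticeship Credit: 6% of the $44,000 excess over $72,400 is $2,640; credit = $9,300 − $2,640 = $6,660.
Health Coverage Credit: $116,400 is at or below the $121,800 threshold, so the full $3,910 applies.
Total: $1,900 + $6,660 + $3,910 = $12,470.

$12,470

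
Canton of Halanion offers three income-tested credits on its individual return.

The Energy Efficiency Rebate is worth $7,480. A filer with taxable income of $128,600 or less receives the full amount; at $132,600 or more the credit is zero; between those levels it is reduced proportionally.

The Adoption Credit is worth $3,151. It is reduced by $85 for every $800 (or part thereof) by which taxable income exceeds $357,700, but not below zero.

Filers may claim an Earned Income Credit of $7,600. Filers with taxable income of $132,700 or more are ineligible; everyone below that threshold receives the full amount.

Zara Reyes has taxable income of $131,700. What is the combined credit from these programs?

Energy Efficiency Rebate: $131,700 is $3,100 into a $4,000 phase-out range, leaving 900/4,000 of the credit: $7,480 × 900/4,000 = $1,683.
Adoption Credit: $131,700 is at or below the $357,700 threshold, so the full $3,151 applies.
Earned Income Credit: $131,700 is below the $132,700 cutoff, so the full $7,600 applies.
Total: $1,683 + $3,151 + $7,600 = $12,434.

$12,434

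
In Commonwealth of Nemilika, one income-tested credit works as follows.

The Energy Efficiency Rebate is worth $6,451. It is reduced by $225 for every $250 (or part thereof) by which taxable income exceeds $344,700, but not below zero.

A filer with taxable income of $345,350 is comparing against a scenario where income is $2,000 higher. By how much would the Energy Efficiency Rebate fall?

At $345,350 — income exceeds $344,700 by $650, which is 3 full-or-partial $250 increments; reduction = 3 × $225 = $675, leaving $5,776.
At $347,350 — income exceeds $344,700 by $2,650, which is 11 full-or-partial $250 increments; reduction = 11 × $225 = $2,475, leaving $3,976.
Lost: $5,776 − $3,976 = $1,800.

$1,800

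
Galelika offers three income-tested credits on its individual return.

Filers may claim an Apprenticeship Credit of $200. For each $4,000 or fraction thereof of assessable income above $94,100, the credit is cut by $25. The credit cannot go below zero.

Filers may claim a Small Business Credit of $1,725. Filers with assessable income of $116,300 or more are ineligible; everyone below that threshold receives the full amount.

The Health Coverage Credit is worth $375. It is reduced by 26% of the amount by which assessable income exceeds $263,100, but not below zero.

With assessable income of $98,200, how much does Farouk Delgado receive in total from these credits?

Apprenticeship Credit: income exceeds $94,100 by $4,100, which is 2 full-or-partial $4,000 increments; reduction = 2 × $25 = $50, leaving $150.
Small Business Credit: $98,200 is below the $116,300 cutoff, so the full $1,725 applies.
Health Coverage Credit: $98,200 is at or below the $263,100 threshold, so the full $375 applies.
Total: $150 + $1,725 + $375 = $2,250.

$2,250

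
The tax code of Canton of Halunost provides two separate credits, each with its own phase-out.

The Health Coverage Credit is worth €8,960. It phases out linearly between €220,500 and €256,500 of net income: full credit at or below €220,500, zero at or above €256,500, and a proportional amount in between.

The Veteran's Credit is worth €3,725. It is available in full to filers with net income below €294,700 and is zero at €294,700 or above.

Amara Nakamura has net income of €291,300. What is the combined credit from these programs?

Health Coverage Credit: €291,300 is at or above €256,500, so the credit is €0.
Veteran's Credit: €291,300 is below the €294,700 cutoff, so the full €3,725 applies.
Total: €0 + €3,725 = €3,725.

€3,725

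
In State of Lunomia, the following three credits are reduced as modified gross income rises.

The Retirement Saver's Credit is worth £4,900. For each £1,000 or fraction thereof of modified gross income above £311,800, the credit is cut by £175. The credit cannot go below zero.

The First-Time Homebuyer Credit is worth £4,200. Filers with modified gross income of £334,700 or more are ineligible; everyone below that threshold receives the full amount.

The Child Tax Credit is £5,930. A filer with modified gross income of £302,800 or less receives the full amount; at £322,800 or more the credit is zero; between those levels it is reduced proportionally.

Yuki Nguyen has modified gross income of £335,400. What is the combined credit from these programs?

£700

Retirement Saver's Credit: income exceeds £311,800 by £23,600, which is 24 full-or-partial £1,000 increments; reduction = 24 × £175 = £4,200, leaving £700.
First-Time Homebuyer Credit: £335,400 meets or exceeds the £334,700 cutoff, so the credit is £0.
Child Tax Credit: £335,400 is at or above £322,800, so the credit is £0.
Total: £700 + £0 + £0 = £700.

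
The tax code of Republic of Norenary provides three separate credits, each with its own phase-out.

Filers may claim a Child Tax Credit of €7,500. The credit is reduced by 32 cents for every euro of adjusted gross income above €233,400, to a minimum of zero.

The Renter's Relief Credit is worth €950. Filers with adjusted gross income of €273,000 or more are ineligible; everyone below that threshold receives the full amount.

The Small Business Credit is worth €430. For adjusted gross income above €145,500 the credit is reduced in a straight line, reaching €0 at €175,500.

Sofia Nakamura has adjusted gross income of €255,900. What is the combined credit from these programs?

Child Tax Credit: 32% of the €22,500 excess over €233,400 is €7,200; credit = €7,500 − €7,200 = €300.
Renter's Relief Credit: €255,900 is below the €273,000 cutoff, so the full €950 applies.
Small Business Credit: €255,900 is at or above €175,500, so the credit is €0.
Total: €300 + €950 + €0 = €1,250.

€1,250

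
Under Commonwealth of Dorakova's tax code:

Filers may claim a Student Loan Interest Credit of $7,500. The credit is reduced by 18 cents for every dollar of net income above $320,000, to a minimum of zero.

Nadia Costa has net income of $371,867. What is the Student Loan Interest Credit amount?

$0

Student Loan Interest Credit: 18% of the $51,867 excess over $320,000 is $9,336.06 ≥ base, so the credit is $0.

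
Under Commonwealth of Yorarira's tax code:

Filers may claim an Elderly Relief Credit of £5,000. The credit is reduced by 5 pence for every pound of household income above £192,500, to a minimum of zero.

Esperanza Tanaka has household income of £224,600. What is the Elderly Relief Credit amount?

Elderly Relief Credit: 5% of the £32,100 excess over £192,500 is £1,605; credit = £5,000 − £1,605 = £3,395.

£3,395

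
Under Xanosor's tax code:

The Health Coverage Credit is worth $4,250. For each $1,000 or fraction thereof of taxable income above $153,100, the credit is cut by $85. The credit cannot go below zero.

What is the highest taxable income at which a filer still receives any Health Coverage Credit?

After 49 increments the reduction is 49 × $85 = $4,165, leaving $85; one more increment wipes it out. Increment 49 ends at excess 49 × $1,000 = $49,000, so the highest qualifying income is $153,100 + $49,000 = $202,100.

$202,100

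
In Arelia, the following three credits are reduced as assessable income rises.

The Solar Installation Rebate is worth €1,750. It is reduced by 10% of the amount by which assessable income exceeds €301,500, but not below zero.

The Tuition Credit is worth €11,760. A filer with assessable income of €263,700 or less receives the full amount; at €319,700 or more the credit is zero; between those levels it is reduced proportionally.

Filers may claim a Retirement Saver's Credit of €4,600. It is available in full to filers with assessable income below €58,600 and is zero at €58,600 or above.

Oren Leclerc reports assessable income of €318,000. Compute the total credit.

€457

Solar Installation Rebate: 10% of the €16,500 excess over €301,500 is €1,650; credit = €1,750 − €1,650 = €100.
Tuition Credit: €318,000 is €54,300 into a €56,000 phase-out range, leaving 1,700/56,000 of the credit: €11,760 × 1,700/56,000 = €357.
Retirement Saver's Credit: €318,000 meets or exceeds the €58,600 cutoff, so the credit is €0.
Total: €100 + €357 + €0 = €457.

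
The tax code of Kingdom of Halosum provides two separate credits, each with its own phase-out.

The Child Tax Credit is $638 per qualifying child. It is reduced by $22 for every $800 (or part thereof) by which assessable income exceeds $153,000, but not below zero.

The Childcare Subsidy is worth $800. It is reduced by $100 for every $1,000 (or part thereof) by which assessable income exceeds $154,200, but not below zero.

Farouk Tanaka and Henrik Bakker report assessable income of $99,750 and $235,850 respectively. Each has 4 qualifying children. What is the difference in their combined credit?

Farouk ($99,750): Child Tax Credit: base = 4 × $638 = $2,552. $99,750 is at or below the $153,000 threshold, so the full $2,552 applies. Childcare Subsidy: $99,750 is at or below the $154,200 threshold, so the full $800 applies. total $2,552 + $800 = $3,352
Henrik ($235,850): Child Tax Credit: base = 4 × $638 = $2,552. income exceeds $153,000 by $82,850, which is 104 full-or-partial $800 increments; reduction = 104 × $22 = $2,288, leaving $264. Childcare Subsidy: income exceeds $154,200 by $81,650 → 82 increments × $100 = $8,200 ≥ base, so the credit is $0. total $264 + $0 = $264
Difference: |$3,352 − $264| = $3,088.

$3,088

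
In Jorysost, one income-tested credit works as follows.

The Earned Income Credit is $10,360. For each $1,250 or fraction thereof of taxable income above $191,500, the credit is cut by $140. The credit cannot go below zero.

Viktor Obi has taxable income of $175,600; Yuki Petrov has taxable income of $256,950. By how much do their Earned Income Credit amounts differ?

Viktor ($175,600): Earned Income Credit: $175,600 is at or below the $191,500 threshold, so the full $10,360 applies.
Yuki ($256,950): Earned Income Credit: income exceeds $191,500 by $65,450, which is 53 full-or-partial $1,250 increments; reduction = 53 × $140 = $7,420, leaving $2,940.
Difference: |$10,360 − $2,940| = $7,420.

$7,420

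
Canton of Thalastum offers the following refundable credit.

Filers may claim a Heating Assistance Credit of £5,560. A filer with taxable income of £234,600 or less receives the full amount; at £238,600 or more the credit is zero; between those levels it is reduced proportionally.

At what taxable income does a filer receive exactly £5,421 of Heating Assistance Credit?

£234,700

£5,421 is 5,421/5,560 of the full £5,560, so 139/5,560 of the £4,000 range has been used: income = £234,600 + £4,000 × 139/5,560 = £234,700.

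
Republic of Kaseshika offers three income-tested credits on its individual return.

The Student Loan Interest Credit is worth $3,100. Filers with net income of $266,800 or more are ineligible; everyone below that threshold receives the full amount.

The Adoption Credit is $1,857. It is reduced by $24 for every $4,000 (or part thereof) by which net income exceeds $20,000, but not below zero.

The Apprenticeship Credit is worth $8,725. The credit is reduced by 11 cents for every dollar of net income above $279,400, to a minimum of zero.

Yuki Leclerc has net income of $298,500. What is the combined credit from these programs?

Student Loan Interest Credit: $298,500 meets or exceeds the $266,800 cutoff, so the credit is $0.
Adoption Credit: income exceeds $20,000 by $278,500, which is 70 full-or-partial $4,000 increments; reduction = 70 × $24 = $1,680, leaving $177.
Apprenticeship Credit: 11% of the $19,100 excess over $279,400 is $2,101; credit = $8,725 − $2,101 = $6,624.
Total: $0 + $177 + $6,624 = $6,801.

$6,801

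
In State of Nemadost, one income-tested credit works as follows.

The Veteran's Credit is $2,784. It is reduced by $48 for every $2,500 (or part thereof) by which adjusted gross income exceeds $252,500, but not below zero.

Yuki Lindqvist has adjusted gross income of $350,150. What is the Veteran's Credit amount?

Veteran's Credit: income exceeds $252,500 by $97,650, which is 40 full-or-partial $2,500 increments; reduction = 40 × $48 = $1,920, leaving $864.

$864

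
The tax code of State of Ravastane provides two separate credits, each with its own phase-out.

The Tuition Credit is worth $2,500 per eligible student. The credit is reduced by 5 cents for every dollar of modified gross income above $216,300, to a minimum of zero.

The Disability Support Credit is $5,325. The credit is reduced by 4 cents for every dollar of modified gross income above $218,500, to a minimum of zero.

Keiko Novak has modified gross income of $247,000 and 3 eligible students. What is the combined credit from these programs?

Tuition Credit: base = 3 × $2,500 = $7,500. 5% of the $30,700 excess over $216,300 is $1,535; credit = $7,500 − $1,535 = $5,965.
Disability Support Credit: 4% of the $28,500 excess over $218,500 is $1,140; credit = $5,325 − $1,140 = $4,185.
Total: $5,965 + $4,185 = $10,150.

$10,150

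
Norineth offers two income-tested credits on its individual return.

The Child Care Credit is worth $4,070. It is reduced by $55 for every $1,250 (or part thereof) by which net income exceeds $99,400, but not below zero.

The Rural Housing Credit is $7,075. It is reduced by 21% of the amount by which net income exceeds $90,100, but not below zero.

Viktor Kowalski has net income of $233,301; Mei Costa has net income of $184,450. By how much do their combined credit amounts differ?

Viktor ($233,301): Child Care Credit: income exceeds $99,400 by $133,901 → 108 increments × $55 = $5,940 ≥ base, so the credit is $0. Rural Housing Credit: 21% of the $143,201 excess over $90,100 is $30,072.21 ≥ base, so the credit is $0. total $0 + $0 = $0
Mei ($184,450): Child Care Credit: income exceeds $99,400 by $85,050, which is 69 full-or-partial $1,250 increments; reduction = 69 × $55 = $3,795, leaving $275. Rural Housing Credit: 21% of the $94,350 excess over $90,100 is $19,813.50 ≥ base, so the credit is $0. total $275 + $0 = $275
Difference: |$0 − $275| = $275.

$275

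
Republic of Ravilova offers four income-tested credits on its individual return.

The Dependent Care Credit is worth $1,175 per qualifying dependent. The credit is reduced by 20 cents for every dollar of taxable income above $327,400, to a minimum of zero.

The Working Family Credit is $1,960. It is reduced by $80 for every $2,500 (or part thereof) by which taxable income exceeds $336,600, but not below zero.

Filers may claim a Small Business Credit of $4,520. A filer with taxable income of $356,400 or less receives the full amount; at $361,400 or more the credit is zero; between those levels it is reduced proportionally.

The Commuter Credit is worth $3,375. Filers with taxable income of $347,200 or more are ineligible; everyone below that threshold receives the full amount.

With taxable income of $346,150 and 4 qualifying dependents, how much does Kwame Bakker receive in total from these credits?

$10,485

Dependent Care Credit: base = 4 × $1,175 = $4,700. 20% of the $18,750 excess over $327,400 is $3,750; credit = $4,700 − $3,750 = $950.
Working Family Credit: income exceeds $336,600 by $9,550, which is 4 full-or-partial $2,500 increments; reduction = 4 × $80 = $320, leaving $1,640.
Small Business Credit: $346,150 is at or below the $356,400 threshold, so the full $4,520 applies.
Commuter Credit: $346,150 is below the $347,200 cutoff, so the full $3,375 applies.
Total: $950 + $1,640 + $4,520 + $3,375 = $10,485.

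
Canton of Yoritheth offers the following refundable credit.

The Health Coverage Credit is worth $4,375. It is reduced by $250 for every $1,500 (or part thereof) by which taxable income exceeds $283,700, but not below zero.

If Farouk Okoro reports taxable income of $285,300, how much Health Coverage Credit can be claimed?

Health Coverage Credit: income exceeds $283,700 by $1,600, which is 2 full-or-partial $1,500 increments; reduction = 2 × $250 = $500, leaving $3,875.

$3,875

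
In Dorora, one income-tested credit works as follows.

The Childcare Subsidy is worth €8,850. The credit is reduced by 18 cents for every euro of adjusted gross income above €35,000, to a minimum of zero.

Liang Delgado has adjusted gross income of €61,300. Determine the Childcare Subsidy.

Childcare Subsidy: 18% of the €26,300 excess over €35,000 is €4,734; credit = €8,850 − €4,734 = €4,116.

€4,116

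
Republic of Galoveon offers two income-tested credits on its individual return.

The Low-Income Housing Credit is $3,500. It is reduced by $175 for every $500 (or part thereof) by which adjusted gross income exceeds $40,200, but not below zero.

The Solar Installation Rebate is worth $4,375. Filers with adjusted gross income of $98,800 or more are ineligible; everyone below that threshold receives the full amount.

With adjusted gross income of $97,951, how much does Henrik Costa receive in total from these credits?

$4,375

Low-Income Housing Credit: income exceeds $40,200 by $57,751 → 116 increments × $175 = $20,300 ≥ base, so the credit is $0.
Solar Installation Rebate: $97,951 is below the $98,800 cutoff, so the full $4,375 applies.
Total: $0 + $4,375 = $4,375.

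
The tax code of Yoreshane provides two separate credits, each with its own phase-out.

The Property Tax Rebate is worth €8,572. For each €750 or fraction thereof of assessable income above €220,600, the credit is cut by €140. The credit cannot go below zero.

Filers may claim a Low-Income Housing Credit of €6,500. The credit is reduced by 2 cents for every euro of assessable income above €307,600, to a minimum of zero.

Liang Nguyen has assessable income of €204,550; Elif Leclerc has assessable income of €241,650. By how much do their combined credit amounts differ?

€4,060

Liang (€204,550): Property Tax Rebate: €204,550 is at or below the €220,600 threshold, so the full €8,572 applies. Low-Income Housing Credit: €204,550 is at or below the €307,600 threshold, so the full €6,500 applies. total €8,572 + €6,500 = €15,072
Elif (€241,650): Property Tax Rebate: income exceeds €220,600 by €21,050, which is 29 full-or-partial €750 increments; reduction = 29 × €140 = €4,060, leaving €4,512. Low-Income Housing Credit: €241,650 is at or below the €307,600 threshold, so the full €6,500 applies. total €4,512 + €6,500 = €11,012
Difference: |€15,072 − €11,012| = €4,060.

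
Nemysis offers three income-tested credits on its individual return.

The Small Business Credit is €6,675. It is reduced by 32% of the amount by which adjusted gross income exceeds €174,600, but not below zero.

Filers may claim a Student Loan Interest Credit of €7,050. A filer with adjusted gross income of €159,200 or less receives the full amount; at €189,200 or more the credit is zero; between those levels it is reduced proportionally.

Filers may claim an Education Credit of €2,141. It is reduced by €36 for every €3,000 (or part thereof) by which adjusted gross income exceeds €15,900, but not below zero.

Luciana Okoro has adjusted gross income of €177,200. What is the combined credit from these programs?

Small Business Credit: 32% of the €2,600 excess over €174,600 is €832; credit = €6,675 − €832 = €5,843.
Student Loan Interest Credit: €177,200 is €18,000 into a €30,000 phase-out range, leaving 12,000/30,000 of the credit: €7,050 × 12,000/30,000 = €2,820.
Education Credit: income exceeds €15,900 by €161,300, which is 54 full-or-partial €3,000 increments; reduction = 54 × €36 = €1,944, leaving €197.
Total: €5,843 + €2,820 + €197 = €8,860.

€8,860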